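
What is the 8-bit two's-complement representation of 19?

00010011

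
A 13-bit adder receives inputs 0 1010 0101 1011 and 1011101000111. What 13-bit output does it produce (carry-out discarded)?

  0101001011011
+ 1011101000111
= 0000110100010  (discard carry-out 1)

0000110100010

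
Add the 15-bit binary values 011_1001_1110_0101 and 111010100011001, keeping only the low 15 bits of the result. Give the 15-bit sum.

  011100111100101
+ 111010100011001
= 010111011111110  (discard carry-out 1)

010111011111110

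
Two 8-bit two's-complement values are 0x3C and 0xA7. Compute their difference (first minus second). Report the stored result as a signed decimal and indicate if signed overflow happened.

-107; overflow

0x3C = 00111100 = 60 (signed)
0xA7 = 10100111 = -89 (signed)
Subtract via negate-and-add: invert 10100111 + 1 = 01011001 (i.e. 89).
  00111100
+ 01011001
= 10010101
Result 10010101: MSB = 1 → 149 − 256 = -107.
Both addends (after negating the subtrahend) are non-negative but the stored result is negative: signed overflow. The true value 60 − (-89) = 149 lies outside [-128, 127].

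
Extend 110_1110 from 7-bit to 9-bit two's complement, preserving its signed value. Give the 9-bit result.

MSB of 1101110 is 1; replicate it into the new high bits.
11|1101110 → 111101110 (still -18).

111101110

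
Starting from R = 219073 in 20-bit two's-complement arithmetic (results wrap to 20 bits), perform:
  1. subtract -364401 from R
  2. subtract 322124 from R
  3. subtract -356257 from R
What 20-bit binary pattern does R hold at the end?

10010110110010000111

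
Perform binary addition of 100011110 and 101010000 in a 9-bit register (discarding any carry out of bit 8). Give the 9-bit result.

001101110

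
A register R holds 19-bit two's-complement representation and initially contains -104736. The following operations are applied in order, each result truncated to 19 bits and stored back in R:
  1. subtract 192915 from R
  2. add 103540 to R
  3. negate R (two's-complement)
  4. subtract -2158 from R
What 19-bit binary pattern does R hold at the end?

Start: R = -104736 = 1100110011011100000.
R = -104736 − 192915 = -297651; wraps to 226637 = 0110111010101001101
R = 226637 + 103540 = 330177; wraps to -194111 = 1010000100111000001
R = −(-194111) = 194111 = 0101111011000111111
R = 194111 − (-2158) = 196269 = 0101111111010101101

0101111111010101101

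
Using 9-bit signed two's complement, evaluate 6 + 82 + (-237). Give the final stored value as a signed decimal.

6 + 82 = 88 (001011000)
88 + (-237) = -149 (101101011)

-149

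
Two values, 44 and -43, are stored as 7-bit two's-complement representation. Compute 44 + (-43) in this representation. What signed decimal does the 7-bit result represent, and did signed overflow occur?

1; no overflow

44 → 0101100
-43 → 1010101
  0101100
+ 1010101
= 0000001  (discard carry-out 1)
Result 0000001: MSB = 0 → value 1.
Addends have opposite signs, so signed overflow cannot occur.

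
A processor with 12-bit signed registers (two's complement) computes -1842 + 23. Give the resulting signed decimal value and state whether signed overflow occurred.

-1842 → 100011001110
23 → 000000010111
  100011001110
+ 000000010111
= 100011100101
Result 100011100101: MSB = 1 → 2277 − 4096 = -1819.
Addends have opposite signs, so signed overflow cannot occur.

-1819; no overflow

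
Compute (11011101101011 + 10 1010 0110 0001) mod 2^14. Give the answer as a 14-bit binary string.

  11011101101011
+ 10101001100001
= 10000111001100  (discard carry-out 1)

10000111001100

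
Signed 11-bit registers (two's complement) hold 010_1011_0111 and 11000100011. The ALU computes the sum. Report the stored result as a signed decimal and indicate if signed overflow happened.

218; no overflow

010_1011_0111 → 01010110111 = 695 (signed)
11000100011 = -477 (signed)
  01010110111
+ 11000100011
= 00011011010  (discard carry-out 1)
Result 00011011010: MSB = 0 → value 218.
Addends have opposite signs, so signed overflow cannot occur.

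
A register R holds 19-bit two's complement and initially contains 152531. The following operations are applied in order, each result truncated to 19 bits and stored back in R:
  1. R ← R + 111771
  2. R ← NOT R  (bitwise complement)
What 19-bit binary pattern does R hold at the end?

0111111011110010001

Start: R = 152531 = 0100101001111010011.
R = 152531 + 111771 = 264302; wraps to -259986 = 1000000100001101110
R = NOT 1000000100001101110 = 0111111011110010001 = 259985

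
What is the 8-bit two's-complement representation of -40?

11011000

|-40| = 40 = 00101000 in 8 bits.
Invert the bits: 11010111. Add 1: 11011000.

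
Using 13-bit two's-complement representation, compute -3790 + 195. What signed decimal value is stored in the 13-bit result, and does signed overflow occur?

-3595; no overflow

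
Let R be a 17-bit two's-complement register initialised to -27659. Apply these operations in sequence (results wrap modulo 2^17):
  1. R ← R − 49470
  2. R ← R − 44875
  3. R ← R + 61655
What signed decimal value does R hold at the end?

-60349

Start: R = -27659 = 11001001111110101.
R = -27659 − 49470 = -77129; wraps to 53943 = 01101001010110111
R = 53943 − 44875 = 9068 = 00010001101101100
R = 9068 + 61655 = 70723; wraps to -60349 = 10001010001000011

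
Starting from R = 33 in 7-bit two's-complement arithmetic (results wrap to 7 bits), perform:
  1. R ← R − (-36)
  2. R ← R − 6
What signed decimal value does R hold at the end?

63

Start: R = 33 = 0100001.
R = 33 − (-36) = 69; wraps to -59 = 1000101
R = -59 − 6 = -65; wraps to 63 = 0111111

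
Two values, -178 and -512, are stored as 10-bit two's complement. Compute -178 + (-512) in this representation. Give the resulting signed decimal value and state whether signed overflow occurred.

334; overflow

-178 → 1101001110
-512 → 1000000000
  1101001110
+ 1000000000
= 0101001110  (discard carry-out 1)
Result 0101001110: MSB = 0 → value 334.
Both addends are negative but the stored result is non-negative: signed overflow. The true value -178 + (-512) = -690 lies outside [-512, 511].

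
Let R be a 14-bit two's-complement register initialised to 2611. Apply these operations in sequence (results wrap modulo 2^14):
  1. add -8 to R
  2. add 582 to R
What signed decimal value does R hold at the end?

Start: R = 2611 = 00101000110011.
R = 2611 + (-8) = 2603 = 00101000101011
R = 2603 + 582 = 3185 = 00110001110001

3185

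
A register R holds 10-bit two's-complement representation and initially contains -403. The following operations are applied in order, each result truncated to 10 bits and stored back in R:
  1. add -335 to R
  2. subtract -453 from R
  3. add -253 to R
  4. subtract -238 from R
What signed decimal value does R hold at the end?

Start: R = -403 = 1001101101.
R = -403 + (-335) = -738; wraps to 286 = 0100011110
R = 286 − (-453) = 739; wraps to -285 = 1011100011
R = -285 + (-253) = -538; wraps to 486 = 0111100110
R = 486 − (-238) = 724; wraps to -300 = 1011010100

-300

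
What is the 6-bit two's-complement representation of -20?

|-20| = 20 = 010100 in 6 bits.
Invert the bits: 101011. Add 1: 101100.

101100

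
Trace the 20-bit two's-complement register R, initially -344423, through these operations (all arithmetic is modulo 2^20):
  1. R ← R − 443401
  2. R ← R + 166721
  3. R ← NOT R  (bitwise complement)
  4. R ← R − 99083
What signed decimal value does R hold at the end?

522019

Start: R = -344423 = 10101011111010011001.
R = -344423 − 443401 = -787824; wraps to 260752 = 00111111101010010000
R = 260752 + 166721 = 427473 = 01101000010111010001
R = NOT 01101000010111010001 = 10010111101000101110 = -427474
R = -427474 − 99083 = -526557; wraps to 522019 = 01111111011100100011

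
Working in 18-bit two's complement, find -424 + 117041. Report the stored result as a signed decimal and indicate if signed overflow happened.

116617; no overflow

-424 → 111111111001011000
117041 → 011100100100110001
  111111111001011000
+ 011100100100110001
= 011100011110001001  (discard carry-out 1)
Result 011100011110001001: MSB = 0 → value 116617.
Addends have opposite signs, so signed overflow cannot occur.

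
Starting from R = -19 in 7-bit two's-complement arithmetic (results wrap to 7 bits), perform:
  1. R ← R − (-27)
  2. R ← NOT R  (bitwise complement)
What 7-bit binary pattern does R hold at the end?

1110111

Start: R = -19 = 1101101.
R = -19 − (-27) = 8 = 0001000
R = NOT 0001000 = 1110111 = -9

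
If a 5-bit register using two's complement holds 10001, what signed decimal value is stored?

-15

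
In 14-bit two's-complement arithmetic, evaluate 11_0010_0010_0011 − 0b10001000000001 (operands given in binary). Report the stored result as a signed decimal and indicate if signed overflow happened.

11_0010_0010_0011 → 11001000100011 = -3549 (signed)
0b10001000000001 → 10001000000001 = -7679 (signed)
Subtract via negate-and-add: invert 10001000000001 + 1 = 01110111111111 (i.e. 7679).
  11001000100011
+ 01110111111111
= 01000000100010  (discard carry-out 1)
Result 01000000100010: MSB = 0 → value 4130.
Addends (after negating the subtrahend) have opposite signs, so signed overflow cannot occur.

4130; no overflow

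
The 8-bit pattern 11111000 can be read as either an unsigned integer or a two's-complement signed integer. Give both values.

unsigned = 248, signed = -8

Unsigned: 11111000 = 248.
Signed: MSB=1 → 248 − 256 = -8.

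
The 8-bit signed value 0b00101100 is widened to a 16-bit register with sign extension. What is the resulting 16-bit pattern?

0000000000101100

MSB of 00101100 is 0; replicate it into the new high bits.
00000000|00101100 → 0000000000101100 (still 44).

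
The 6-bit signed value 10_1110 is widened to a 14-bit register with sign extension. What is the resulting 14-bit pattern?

MSB of 101110 is 1; replicate it into the new high bits.
11111111|101110 → 11111111101110 (still -18).

11111111101110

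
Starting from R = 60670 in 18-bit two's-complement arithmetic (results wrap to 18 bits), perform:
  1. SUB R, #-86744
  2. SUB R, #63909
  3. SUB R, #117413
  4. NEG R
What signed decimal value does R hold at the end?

Start: R = 60670 = 001110110011111110.
R = 60670 − (-86744) = 147414; wraps to -114730 = 100011111111010110
R = -114730 − 63909 = -178639; wraps to 83505 = 010100011000110001
R = 83505 − 117413 = -33908 = 110111101110001100
R = −(-33908) = 33908 = 001000010001110100

33908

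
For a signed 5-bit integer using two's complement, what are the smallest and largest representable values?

min = -16, max = 15

Minimum: −2^4 = -16.
Maximum: 2^4 − 1 = 15.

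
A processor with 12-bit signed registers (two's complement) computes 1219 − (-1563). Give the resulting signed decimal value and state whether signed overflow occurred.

1219 → 010011000011
-1563 → 100111100101
Subtract via negate-and-add: invert 100111100101 + 1 = 011000011011 (i.e. 1563).
  010011000011
+ 011000011011
= 101011011110
Result 101011011110: MSB = 1 → 2782 − 4096 = -1314.
Both addends (after negating the subtrahend) are non-negative but the stored result is negative: signed overflow. The true value 1219 − (-1563) = 2782 lies outside [-2048, 2047].

-1314; overflow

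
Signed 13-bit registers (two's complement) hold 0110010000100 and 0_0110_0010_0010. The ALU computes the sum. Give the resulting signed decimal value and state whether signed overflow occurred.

-3418; overflow

0110010000100 = 3204 (signed)
0_0110_0010_0010 → 0011000100010 = 1570 (signed)
  0110010000100
+ 0011000100010
= 1001010100110
Result 1001010100110: MSB = 1 → 4774 − 8192 = -3418.
Both addends are non-negative but the stored result is negative: signed overflow. The true value 3204 + 1570 = 4774 lies outside [-4096, 4095].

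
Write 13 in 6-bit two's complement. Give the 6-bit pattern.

001101

13 is non-negative, so write it directly in 6 bits: 001101.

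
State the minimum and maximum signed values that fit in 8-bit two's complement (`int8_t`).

Minimum: −2^7 = -128.
Maximum: 2^7 − 1 = 127.

min = -128, max = 127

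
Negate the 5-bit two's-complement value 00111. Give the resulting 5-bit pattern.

11001

Invert: 11000. Add 1: 11001.
Check: 00111 = 7, 11001 = -7.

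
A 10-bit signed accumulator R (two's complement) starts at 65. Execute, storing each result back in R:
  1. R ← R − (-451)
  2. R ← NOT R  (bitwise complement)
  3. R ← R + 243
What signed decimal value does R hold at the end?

Start: R = 65 = 0001000001.
R = 65 − (-451) = 516; wraps to -508 = 1000000100
R = NOT 1000000100 = 0111111011 = 507
R = 507 + 243 = 750; wraps to -274 = 1011101110

-274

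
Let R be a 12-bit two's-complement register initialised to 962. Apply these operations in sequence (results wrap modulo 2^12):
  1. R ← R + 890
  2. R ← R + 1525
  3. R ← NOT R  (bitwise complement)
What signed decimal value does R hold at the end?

718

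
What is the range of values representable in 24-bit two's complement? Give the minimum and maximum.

Minimum: −2^23 = -8388608.
Maximum: 2^23 − 1 = 8388607.

min = -8388608, max = 8388607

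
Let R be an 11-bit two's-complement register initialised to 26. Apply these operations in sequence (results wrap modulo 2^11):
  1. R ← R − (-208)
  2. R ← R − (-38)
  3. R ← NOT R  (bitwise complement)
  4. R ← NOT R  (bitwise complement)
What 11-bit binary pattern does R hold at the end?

00100010000

Start: R = 26 = 00000011010.
R = 26 − (-208) = 234 = 00011101010
R = 234 − (-38) = 272 = 00100010000
R = NOT 00100010000 = 11011101111 = -273
R = NOT 11011101111 = 00100010000 = 272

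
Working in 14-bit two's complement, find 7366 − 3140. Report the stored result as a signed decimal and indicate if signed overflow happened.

7366 → 01110011000110
3140 → 00110001000100
Subtract via negate-and-add: invert 00110001000100 + 1 = 11001110111100 (i.e. -3140).
  01110011000110
+ 11001110111100
= 01000010000010  (discard carry-out 1)
Result 01000010000010: MSB = 0 → value 4226.
Addends (after negating the subtrahend) have opposite signs, so signed overflow cannot occur.

4226; no overflow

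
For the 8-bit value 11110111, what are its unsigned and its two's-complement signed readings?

unsigned = 247, signed = -9

Unsigned: 11110111 = 247.
Signed: MSB=1 → 247 − 256 = -9.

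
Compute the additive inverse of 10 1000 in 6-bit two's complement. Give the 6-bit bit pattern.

011000

Invert: 010111. Add 1: 011000.
Check: 101000 = -24, 011000 = 24.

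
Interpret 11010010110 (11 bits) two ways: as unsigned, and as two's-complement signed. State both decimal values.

unsigned = 1686, signed = -362

Unsigned: 11010010110 = 1686.
Signed: MSB=1 → 1686 − 2048 = -362.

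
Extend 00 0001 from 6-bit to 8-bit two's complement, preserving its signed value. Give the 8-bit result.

MSB of 000001 is 0; replicate it into the new high bits.
00|000001 → 00000001 (still 1).

00000001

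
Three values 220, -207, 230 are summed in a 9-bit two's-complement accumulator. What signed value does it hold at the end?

243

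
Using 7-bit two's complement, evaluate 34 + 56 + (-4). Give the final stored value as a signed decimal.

34 + 56 = 90 → wraps to -38 (1011010)
-38 + (-4) = -42 (1010110)

-42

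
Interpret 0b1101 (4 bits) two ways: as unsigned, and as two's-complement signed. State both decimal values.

unsigned = 13, signed = -3

Unsigned: 1101 = 13.
Signed: MSB=1 → 13 − 16 = -3.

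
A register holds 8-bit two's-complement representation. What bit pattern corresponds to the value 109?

01101101

109 is non-negative, so write it directly in 8 bits: 01101101.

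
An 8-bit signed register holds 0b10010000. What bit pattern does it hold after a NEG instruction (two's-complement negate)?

Invert: 01101111. Add 1: 01110000.

01110000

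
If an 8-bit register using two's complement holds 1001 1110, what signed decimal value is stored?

MSB is 1, so the value is negative.
Invert: 01100001. Add 1: 01100010 = 98. So the value is −98.

-98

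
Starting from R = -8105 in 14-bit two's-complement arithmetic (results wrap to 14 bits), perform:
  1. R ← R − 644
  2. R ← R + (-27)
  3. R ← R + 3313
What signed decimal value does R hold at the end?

-5463

Start: R = -8105 = 10000001010111.
R = -8105 − 644 = -8749; wraps to 7635 = 01110111010011
R = 7635 + (-27) = 7608 = 01110110111000
R = 7608 + 3313 = 10921; wraps to -5463 = 10101010101001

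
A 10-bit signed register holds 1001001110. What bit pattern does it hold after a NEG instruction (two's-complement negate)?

Invert: 0110110001. Add 1: 0110110010.
Check: 1001001110 = -434, 0110110010 = 434.

0110110010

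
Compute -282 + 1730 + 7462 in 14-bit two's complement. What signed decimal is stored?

-282 + 1730 = 1448 (00010110101000)
1448 + 7462 = 8910 → wraps to -7474 (10001011001110)

-7474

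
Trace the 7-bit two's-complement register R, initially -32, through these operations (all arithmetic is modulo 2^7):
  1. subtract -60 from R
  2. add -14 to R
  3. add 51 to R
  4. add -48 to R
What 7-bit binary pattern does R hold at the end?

Start: R = -32 = 1100000.
R = -32 − (-60) = 28 = 0011100
R = 28 + (-14) = 14 = 0001110
R = 14 + 51 = 65; wraps to -63 = 1000001
R = -63 + (-48) = -111; wraps to 17 = 0010001

0010001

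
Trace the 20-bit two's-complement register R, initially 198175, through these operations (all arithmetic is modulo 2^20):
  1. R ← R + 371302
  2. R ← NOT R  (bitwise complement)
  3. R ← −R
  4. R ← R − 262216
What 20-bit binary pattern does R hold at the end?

Start: R = 198175 = 00110000011000011111.
R = 198175 + 371302 = 569477; wraps to -479099 = 10001011000010000101
R = NOT 10001011000010000101 = 01110100111101111010 = 479098
R = −(479098) = -479098 = 10001011000010000110
R = -479098 − 262216 = -741314; wraps to 307262 = 01001011000000111110

01001011000000111110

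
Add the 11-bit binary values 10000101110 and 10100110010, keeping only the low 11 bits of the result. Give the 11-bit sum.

  10000101110
+ 10100110010
= 00101100000  (discard carry-out 1)

00101100000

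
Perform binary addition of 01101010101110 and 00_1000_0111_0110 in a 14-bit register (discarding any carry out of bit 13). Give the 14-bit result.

10001100100100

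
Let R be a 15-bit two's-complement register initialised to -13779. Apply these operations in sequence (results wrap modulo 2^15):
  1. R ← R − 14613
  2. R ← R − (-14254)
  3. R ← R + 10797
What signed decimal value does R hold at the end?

-3341

Start: R = -13779 = 100101000101101.
R = -13779 − 14613 = -28392; wraps to 4376 = 001000100011000
R = 4376 − (-14254) = 18630; wraps to -14138 = 100100011000110
R = -14138 + 10797 = -3341 = 111001011110011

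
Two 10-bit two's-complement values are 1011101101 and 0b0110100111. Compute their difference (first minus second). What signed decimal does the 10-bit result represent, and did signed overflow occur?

326; overflow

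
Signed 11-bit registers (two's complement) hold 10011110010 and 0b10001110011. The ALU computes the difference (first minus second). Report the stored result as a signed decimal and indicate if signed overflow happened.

127; no overflow

10011110010 = -782 (signed)
0b10001110011 → 10001110011 = -909 (signed)
Subtract via negate-and-add: invert 10001110011 + 1 = 01110001101 (i.e. 909).
  10011110010
+ 01110001101
= 00001111111  (discard carry-out 1)
Result 00001111111: MSB = 0 → value 127.
Addends (after negating the subtrahend) have opposite signs, so signed overflow cannot occur.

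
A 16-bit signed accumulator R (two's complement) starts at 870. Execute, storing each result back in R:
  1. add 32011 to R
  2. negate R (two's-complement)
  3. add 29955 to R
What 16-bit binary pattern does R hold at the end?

1111010010010010

Start: R = 870 = 0000001101100110.
R = 870 + 32011 = 32881; wraps to -32655 = 1000000001110001
R = −(-32655) = 32655 = 0111111110001111
R = 32655 + 29955 = 62610; wraps to -2926 = 1111010010010010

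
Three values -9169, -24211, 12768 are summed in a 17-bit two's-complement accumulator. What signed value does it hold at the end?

-20612

-9169 + (-24211) = -33380 (10111110110011100)
-33380 + 12768 = -20612 (11010111101111100)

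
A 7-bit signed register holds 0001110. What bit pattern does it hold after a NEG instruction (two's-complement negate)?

1110010

Invert: 1110001. Add 1: 1110010.
Check: 0001110 = 14, 1110010 = -14.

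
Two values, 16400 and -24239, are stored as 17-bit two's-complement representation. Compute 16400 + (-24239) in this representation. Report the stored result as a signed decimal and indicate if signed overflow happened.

16400 → 00100000000010000
-24239 → 11010000101010001
  00100000000010000
+ 11010000101010001
= 11110000101100001
Result 11110000101100001: MSB = 1 → 123233 − 131072 = -7839.
Addends have opposite signs, so signed overflow cannot occur.

-7839; no overflow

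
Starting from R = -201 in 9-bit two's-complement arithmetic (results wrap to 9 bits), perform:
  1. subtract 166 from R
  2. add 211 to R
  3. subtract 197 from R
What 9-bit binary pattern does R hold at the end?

Start: R = -201 = 100110111.
R = -201 − 166 = -367; wraps to 145 = 010010001
R = 145 + 211 = 356; wraps to -156 = 101100100
R = -156 − 197 = -353; wraps to 159 = 010011111

010011111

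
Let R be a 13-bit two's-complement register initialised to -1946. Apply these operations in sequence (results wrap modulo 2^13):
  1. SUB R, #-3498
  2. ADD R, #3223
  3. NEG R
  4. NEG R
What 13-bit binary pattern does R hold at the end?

Start: R = -1946 = 1100001100110.
R = -1946 − (-3498) = 1552 = 0011000010000
R = 1552 + 3223 = 4775; wraps to -3417 = 1001010100111
R = −(-3417) = 3417 = 0110101011001
R = −(3417) = -3417 = 1001010100111

1001010100111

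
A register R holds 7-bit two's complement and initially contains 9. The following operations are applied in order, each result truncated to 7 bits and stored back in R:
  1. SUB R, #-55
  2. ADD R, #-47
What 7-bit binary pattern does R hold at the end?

0010001

Start: R = 9 = 0001001.
R = 9 − (-55) = 64; wraps to -64 = 1000000
R = -64 + (-47) = -111; wraps to 17 = 0010001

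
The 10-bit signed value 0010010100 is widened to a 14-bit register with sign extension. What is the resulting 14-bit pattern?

MSB of 0010010100 is 0; replicate it into the new high bits.
0000|0010010100 → 00000010010100 (still 148).

00000010010100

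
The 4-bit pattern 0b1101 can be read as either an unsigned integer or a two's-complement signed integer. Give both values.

Unsigned: 1101 = 13.
Signed: MSB=1 → 13 − 16 = -3.

unsigned = 13, signed = -3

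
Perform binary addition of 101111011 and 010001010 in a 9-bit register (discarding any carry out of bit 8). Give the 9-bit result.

  101111011
+ 010001010
= 000000101  (discard carry-out 1)

000000101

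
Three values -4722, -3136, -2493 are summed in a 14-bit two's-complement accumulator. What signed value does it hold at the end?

6033

-4722 + (-3136) = -7858 (10000101001110)
-7858 + (-2493) = -10351 → wraps to 6033 (01011110010001)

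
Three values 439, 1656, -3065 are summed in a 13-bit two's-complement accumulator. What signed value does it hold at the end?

-970

439 + 1656 = 2095 (0100000101111)
2095 + (-3065) = -970 (1110000110110)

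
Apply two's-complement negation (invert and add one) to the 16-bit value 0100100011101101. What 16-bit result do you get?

Invert: 1011011100010010. Add 1: 1011011100010011.
Check: 0100100011101101 = 18669, 1011011100010011 = -18669.

1011011100010011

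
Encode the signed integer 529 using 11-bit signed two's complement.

529 is non-negative, so write it directly in 11 bits: 01000010001.

01000010001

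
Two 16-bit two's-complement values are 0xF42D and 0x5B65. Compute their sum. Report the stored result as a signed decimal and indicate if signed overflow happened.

20370; no overflow

0xF42D = 1111010000101101 = -3027 (signed)
0x5B65 = 0101101101100101 = 23397 (signed)
  1111010000101101
+ 0101101101100101
= 0100111110010010  (discard carry-out 1)
Result 0100111110010010: MSB = 0 → value 20370.
Addends have opposite signs, so signed overflow cannot occur.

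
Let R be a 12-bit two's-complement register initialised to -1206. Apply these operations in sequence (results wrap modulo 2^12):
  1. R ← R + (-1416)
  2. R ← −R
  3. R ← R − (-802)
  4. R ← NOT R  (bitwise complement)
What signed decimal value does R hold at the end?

Start: R = -1206 = 101101001010.
R = -1206 + (-1416) = -2622; wraps to 1474 = 010111000010
R = −(1474) = -1474 = 101000111110
R = -1474 − (-802) = -672 = 110101100000
R = NOT 110101100000 = 001010011111 = 671

671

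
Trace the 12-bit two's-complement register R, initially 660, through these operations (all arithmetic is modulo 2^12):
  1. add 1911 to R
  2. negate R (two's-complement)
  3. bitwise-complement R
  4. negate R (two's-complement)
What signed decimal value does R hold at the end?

Start: R = 660 = 001010010100.
R = 660 + 1911 = 2571; wraps to -1525 = 101000001011
R = −(-1525) = 1525 = 010111110101
R = NOT 010111110101 = 101000001010 = -1526
R = −(-1526) = 1526 = 010111110110

1526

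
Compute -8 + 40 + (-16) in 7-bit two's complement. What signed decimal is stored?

16

-8 + 40 = 32 (0100000)
32 + (-16) = 16 (0010000)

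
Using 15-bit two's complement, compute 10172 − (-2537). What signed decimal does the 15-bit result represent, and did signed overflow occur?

12709; no overflow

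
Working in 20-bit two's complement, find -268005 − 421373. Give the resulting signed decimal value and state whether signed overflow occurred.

-268005 → 10111110100100011011
421373 → 01100110110111111101
Subtract via negate-and-add: invert 01100110110111111101 + 1 = 10011001001000000011 (i.e. -421373).
  10111110100100011011
+ 10011001001000000011
= 01010111101100011110  (discard carry-out 1)
Result 01010111101100011110: MSB = 0 → value 359198.
Both addends (after negating the subtrahend) are negative but the stored result is non-negative: signed overflow. The true value -268005 − 421373 = -689378 lies outside [-524288, 524287].

359198; overflow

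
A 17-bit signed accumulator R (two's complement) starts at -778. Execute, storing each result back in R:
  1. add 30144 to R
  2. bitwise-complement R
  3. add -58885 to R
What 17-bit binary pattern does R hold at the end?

01010011101000100

Start: R = -778 = 11111110011110110.
R = -778 + 30144 = 29366 = 00111001010110110
R = NOT 00111001010110110 = 11000110101001001 = -29367
R = -29367 + (-58885) = -88252; wraps to 42820 = 01010011101000100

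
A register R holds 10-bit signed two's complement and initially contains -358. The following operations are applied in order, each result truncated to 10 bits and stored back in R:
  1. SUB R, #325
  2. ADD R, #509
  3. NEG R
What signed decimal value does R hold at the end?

174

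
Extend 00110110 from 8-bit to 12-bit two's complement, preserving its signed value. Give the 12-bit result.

000000110110

MSB of 00110110 is 0; replicate it into the new high bits.
0000|00110110 → 000000110110 (still 54).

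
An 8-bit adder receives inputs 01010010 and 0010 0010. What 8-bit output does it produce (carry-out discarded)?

01110100

  01010010
+ 00100010
= 01110100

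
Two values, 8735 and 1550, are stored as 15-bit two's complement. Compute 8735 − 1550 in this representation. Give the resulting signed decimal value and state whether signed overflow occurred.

7185; no overflow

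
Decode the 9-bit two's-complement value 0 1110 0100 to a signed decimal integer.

228

MSB is 0, so the value is non-negative: 011100100 = 228.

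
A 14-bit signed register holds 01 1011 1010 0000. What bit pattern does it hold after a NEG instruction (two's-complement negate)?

Invert: 10010001011111. Add 1: 10010001100000.
Check: 01101110100000 = 7072, 10010001100000 = -7072.

10010001100000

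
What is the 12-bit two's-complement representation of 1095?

010001000111

1095 is non-negative, so write it directly in 12 bits: 010001000111.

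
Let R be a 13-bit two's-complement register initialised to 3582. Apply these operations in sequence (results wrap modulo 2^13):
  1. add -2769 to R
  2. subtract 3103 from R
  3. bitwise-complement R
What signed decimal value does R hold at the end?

2289

Start: R = 3582 = 0110111111110.
R = 3582 + (-2769) = 813 = 0001100101101
R = 813 − 3103 = -2290 = 1011100001110
R = NOT 1011100001110 = 0100011110001 = 2289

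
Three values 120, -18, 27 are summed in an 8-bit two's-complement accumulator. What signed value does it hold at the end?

-127

120 + (-18) = 102 (01100110)
102 + 27 = 129 → wraps to -127 (10000001)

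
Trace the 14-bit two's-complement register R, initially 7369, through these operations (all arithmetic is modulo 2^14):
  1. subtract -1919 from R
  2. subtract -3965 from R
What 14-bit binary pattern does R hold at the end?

11001111000101

Start: R = 7369 = 01110011001001.
R = 7369 − (-1919) = 9288; wraps to -7096 = 10010001001000
R = -7096 − (-3965) = -3131 = 11001111000101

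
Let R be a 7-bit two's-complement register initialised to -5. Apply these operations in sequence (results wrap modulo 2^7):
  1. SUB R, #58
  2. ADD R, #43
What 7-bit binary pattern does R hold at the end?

Start: R = -5 = 1111011.
R = -5 − 58 = -63 = 1000001
R = -63 + 43 = -20 = 1101100

1101100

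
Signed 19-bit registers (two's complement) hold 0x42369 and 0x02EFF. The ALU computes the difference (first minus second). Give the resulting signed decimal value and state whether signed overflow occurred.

259178; overflow

0x42369 = 1000010001101101001 = -253079 (signed)
0x02EFF = 0000010111011111111 = 12031 (signed)
Subtract via negate-and-add: invert 0000010111011111111 + 1 = 1111101000100000001 (i.e. -12031).
  1000010001101101001
+ 1111101000100000001
= 0111111010001101010  (discard carry-out 1)
Result 0111111010001101010: MSB = 0 → value 259178.
Both addends (after negating the subtrahend) are negative but the stored result is non-negative: signed overflow. The true value -253079 − 12031 = -265110 lies outside [-262144, 262143].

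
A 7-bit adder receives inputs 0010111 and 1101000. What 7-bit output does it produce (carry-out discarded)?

  0010111
+ 1101000
= 1111111

1111111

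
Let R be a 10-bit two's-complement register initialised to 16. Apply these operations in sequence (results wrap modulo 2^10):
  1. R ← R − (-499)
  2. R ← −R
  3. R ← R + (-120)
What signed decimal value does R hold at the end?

Start: R = 16 = 0000010000.
R = 16 − (-499) = 515; wraps to -509 = 1000000011
R = −(-509) = 509 = 0111111101
R = 509 + (-120) = 389 = 0110000101

389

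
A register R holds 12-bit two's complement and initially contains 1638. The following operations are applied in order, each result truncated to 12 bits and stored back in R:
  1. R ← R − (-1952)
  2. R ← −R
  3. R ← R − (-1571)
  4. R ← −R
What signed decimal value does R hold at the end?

Start: R = 1638 = 011001100110.
R = 1638 − (-1952) = 3590; wraps to -506 = 111000000110
R = −(-506) = 506 = 000111111010
R = 506 − (-1571) = 2077; wraps to -2019 = 100000011101
R = −(-2019) = 2019 = 011111100011

2019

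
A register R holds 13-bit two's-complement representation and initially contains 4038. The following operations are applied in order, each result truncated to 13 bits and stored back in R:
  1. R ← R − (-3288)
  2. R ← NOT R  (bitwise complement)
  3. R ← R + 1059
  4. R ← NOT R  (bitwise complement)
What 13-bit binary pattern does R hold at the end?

1100001111011

Start: R = 4038 = 0111111000110.
R = 4038 − (-3288) = 7326; wraps to -866 = 1110010011110
R = NOT 1110010011110 = 0001101100001 = 865
R = 865 + 1059 = 1924 = 0011110000100
R = NOT 0011110000100 = 1100001111011 = -1925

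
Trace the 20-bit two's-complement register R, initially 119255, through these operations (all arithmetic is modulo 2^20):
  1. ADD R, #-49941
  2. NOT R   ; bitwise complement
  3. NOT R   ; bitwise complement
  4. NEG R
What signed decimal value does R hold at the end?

-69314

Start: R = 119255 = 00011101000111010111.
R = 119255 + (-49941) = 69314 = 00010000111011000010
R = NOT 00010000111011000010 = 11101111000100111101 = -69315
R = NOT 11101111000100111101 = 00010000111011000010 = 69314
R = −(69314) = -69314 = 11101111000100111110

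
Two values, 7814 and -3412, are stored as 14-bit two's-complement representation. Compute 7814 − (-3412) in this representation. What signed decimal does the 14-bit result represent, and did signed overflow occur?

-5158; overflow

7814 → 01111010000110
-3412 → 11001010101100
Subtract via negate-and-add: invert 11001010101100 + 1 = 00110101010100 (i.e. 3412).
  01111010000110
+ 00110101010100
= 10101111011010
Result 10101111011010: MSB = 1 → 11226 − 16384 = -5158.
Both addends (after negating the subtrahend) are non-negative but the stored result is negative: signed overflow. The true value 7814 − (-3412) = 11226 lies outside [-8192, 8191].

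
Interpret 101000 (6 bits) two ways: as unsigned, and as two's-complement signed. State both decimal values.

unsigned = 40, signed = -24

Unsigned: 101000 = 40.
Signed: MSB=1 → 40 − 64 = -24.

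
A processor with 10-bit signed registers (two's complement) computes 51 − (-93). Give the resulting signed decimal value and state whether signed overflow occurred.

51 → 0000110011
-93 → 1110100011
Subtract via negate-and-add: invert 1110100011 + 1 = 0001011101 (i.e. 93).
  0000110011
+ 0001011101
= 0010010000
Result 0010010000: MSB = 0 → value 144.
Both addends (after negating the subtrahend) are non-negative and so is the stored result: no signed overflow.

144; no overflow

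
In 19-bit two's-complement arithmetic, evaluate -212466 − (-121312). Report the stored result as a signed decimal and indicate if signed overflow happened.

-212466 → 1001100001000001110
-121312 → 1100010011000100000
Subtract via negate-and-add: invert 1100010011000100000 + 1 = 0011101100111100000 (i.e. 121312).
  1001100001000001110
+ 0011101100111100000
= 1101001101111101110
Result 1101001101111101110: MSB = 1 → 433134 − 524288 = -91154.
Addends (after negating the subtrahend) have opposite signs, so signed overflow cannot occur.

-91154; no overflow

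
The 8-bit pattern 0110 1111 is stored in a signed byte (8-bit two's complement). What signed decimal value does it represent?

111

MSB is 0, so the value is non-negative: 01101111 = 111.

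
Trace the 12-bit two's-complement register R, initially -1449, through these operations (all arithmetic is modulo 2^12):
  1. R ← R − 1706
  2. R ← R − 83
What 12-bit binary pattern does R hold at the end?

001101011010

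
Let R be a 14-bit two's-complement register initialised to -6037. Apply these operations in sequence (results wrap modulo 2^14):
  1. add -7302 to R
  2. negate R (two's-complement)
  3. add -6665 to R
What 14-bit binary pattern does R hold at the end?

Start: R = -6037 = 10100001101011.
R = -6037 + (-7302) = -13339; wraps to 3045 = 00101111100101
R = −(3045) = -3045 = 11010000011011
R = -3045 + (-6665) = -9710; wraps to 6674 = 01101000010010

01101000010010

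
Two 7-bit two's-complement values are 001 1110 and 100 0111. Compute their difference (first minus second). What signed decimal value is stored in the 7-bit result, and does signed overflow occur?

-41; overflow

001 1110 → 0011110 = 30 (signed)
100 0111 → 1000111 = -57 (signed)
Subtract via negate-and-add: invert 1000111 + 1 = 0111001 (i.e. 57).
  0011110
+ 0111001
= 1010111
Result 1010111: MSB = 1 → 87 − 128 = -41.
Both addends (after negating the subtrahend) are non-negative but the stored result is negative: signed overflow. The true value 30 − (-57) = 87 lies outside [-64, 63].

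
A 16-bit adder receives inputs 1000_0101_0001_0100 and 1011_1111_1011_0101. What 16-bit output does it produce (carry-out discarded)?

0100010011001001

  1000010100010100
+ 1011111110110101
= 0100010011001001  (discard carry-out 1)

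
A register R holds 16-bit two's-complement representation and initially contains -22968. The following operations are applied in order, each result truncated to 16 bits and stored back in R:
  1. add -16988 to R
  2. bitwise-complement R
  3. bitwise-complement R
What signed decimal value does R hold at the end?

25580

Start: R = -22968 = 1010011001001000.
R = -22968 + (-16988) = -39956; wraps to 25580 = 0110001111101100
R = NOT 0110001111101100 = 1001110000010011 = -25581
R = NOT 1001110000010011 = 0110001111101100 = 25580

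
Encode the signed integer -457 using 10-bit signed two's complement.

1000110111

|-457| = 457 = 0111001001 in 10 bits.
Invert the bits: 1000110110. Add 1: 1000110111.
Check: 1000110111 reads as 567 − 1024 = -457.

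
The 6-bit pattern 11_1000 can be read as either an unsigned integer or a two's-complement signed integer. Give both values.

unsigned = 56, signed = -8

Unsigned: 111000 = 56.
Signed: MSB=1 → 56 − 64 = -8.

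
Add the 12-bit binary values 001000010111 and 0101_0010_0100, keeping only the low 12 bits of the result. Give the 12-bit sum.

011100111011

  001000010111
+ 010100100100
= 011100111011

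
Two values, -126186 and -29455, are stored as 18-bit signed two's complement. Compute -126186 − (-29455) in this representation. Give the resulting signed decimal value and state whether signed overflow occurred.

-126186 → 100001001100010110
-29455 → 111000110011110001
Subtract via negate-and-add: invert 111000110011110001 + 1 = 000111001100001111 (i.e. 29455).
  100001001100010110
+ 000111001100001111
= 101000011000100101
Result 101000011000100101: MSB = 1 → 165413 − 262144 = -96731.
Addends (after negating the subtrahend) have opposite signs, so signed overflow cannot occur.

-96731; no overflow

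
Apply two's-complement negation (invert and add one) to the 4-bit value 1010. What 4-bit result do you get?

0110

Invert: 0101. Add 1: 0110.
Check: 1010 = -6, 0110 = 6.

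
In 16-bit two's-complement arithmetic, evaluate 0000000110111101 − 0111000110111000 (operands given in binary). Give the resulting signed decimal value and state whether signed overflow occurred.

0000000110111101 = 445 (signed)
0111000110111000 = 29112 (signed)
Subtract via negate-and-add: invert 0111000110111000 + 1 = 1000111001001000 (i.e. -29112).
  0000000110111101
+ 1000111001001000
= 1001000000000101
Result 1001000000000101: MSB = 1 → 36869 − 65536 = -28667.
Addends (after negating the subtrahend) have opposite signs, so signed overflow cannot occur.

-28667; no overflow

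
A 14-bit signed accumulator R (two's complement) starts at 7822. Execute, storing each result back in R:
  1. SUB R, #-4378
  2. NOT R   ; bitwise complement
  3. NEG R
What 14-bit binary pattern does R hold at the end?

10111110101001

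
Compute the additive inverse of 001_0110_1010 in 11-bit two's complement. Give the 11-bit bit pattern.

Invert: 11010010101. Add 1: 11010010110.

11010010110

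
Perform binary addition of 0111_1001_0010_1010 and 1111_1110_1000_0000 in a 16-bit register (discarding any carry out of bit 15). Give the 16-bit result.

0111011110101010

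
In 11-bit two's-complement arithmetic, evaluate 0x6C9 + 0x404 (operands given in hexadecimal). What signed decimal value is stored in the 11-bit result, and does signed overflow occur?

717; overflow

0x6C9 = 11011001001 = -311 (signed)
0x404 = 10000000100 = -1020 (signed)
  11011001001
+ 10000000100
= 01011001101  (discard carry-out 1)
Result 01011001101: MSB = 0 → value 717.
Both addends are negative but the stored result is non-negative: signed overflow. The true value -311 + (-1020) = -1331 lies outside [-1024, 1023].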